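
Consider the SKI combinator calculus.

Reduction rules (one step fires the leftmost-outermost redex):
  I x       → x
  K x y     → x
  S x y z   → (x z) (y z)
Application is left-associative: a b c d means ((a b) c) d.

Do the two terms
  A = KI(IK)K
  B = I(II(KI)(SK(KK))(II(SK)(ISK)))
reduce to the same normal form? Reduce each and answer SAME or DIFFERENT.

Term A:
  start: KI(IK)K
  step 1: IK
  step 2: K

Term B:
  start: I(II(KI)(SK(KK))(II(SK)(ISK)))
  step 1: II(KI)(SK(KK))(II(SK)(ISK))
  step 2: I(KI)(SK(KK))(II(SK)(ISK))
  step 3: KI(SK(KK))(II(SK)(ISK))
  step 4: I(II(SK)(ISK))
  step 5: II(SK)(ISK)
  step 6: I(SK)(ISK)
  step 7: SK(ISK)
  step 8: SK(SK)

Answer: DIFFERENT — A ⇓ K, B ⇓ SK(SK)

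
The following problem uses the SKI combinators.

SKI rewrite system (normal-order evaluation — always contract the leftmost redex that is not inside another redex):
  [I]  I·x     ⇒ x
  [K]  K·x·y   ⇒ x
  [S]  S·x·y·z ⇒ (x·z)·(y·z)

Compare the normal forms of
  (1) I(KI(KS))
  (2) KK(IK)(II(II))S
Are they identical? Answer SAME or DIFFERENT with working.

Answer: SAME — A ⇓ I, B ⇓ I

Working:
Term A:
  start: I(KI(KS))
  [1] KI(KS)
  [2] I

Term B:
  start: KK(IK)(II(II))S
  [1] K(II(II))S
  [2] II(II)
  [3] I(II)
  [4] II
  [5] I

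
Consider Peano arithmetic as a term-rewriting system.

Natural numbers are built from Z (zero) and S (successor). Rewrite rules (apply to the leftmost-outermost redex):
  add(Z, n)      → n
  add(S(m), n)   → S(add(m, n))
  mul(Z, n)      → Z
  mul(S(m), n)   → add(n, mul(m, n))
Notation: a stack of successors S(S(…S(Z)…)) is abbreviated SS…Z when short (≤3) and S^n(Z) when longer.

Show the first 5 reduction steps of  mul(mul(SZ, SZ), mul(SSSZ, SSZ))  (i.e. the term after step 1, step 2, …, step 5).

Answer: after 5 steps: add(S(add(SZ, mul(SSZ, SSZ))), mul(add(Z, mul(Z, SZ)), mul(SSSZ, SSZ)))

Reduction:
  start: mul(mul(SZ, SZ), mul(SSSZ, SSZ))
  →1  mul(add(SZ, mul(Z, SZ)), mul(SSSZ, SSZ))
  →2  mul(S(add(Z, mul(Z, SZ))), mul(SSSZ, SSZ))
  →3  add(mul(SSSZ, SSZ), mul(add(Z, mul(Z, SZ)), mul(SSSZ, SSZ)))
  →4  add(add(SSZ, mul(SSZ, SSZ)), mul(add(Z, mul(Z, SZ)), mul(SSSZ, SSZ)))
  →5  add(S(add(SZ, mul(SSZ, SSZ))), mul(add(Z, mul(Z, SZ)), mul(SSSZ, SSZ)))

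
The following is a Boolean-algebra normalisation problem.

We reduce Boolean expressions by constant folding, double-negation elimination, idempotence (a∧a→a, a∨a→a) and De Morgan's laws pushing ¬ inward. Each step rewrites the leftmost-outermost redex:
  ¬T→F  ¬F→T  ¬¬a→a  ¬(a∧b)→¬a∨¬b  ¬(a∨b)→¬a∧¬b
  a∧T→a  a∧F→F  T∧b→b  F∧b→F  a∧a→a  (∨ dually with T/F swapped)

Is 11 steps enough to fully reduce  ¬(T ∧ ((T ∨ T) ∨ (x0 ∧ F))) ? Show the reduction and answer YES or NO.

Answer: YES — reaches normal form F in 8 ≤ 11 steps

Derivation:
  start: ¬(T ∧ ((T ∨ T) ∨ (x0 ∧ F)))
  step 1: ¬T ∨ ¬((T ∨ T) ∨ (x0 ∧ F))
  step 2: F ∨ ¬((T ∨ T) ∨ (x0 ∧ F))
  step 3: ¬((T ∨ T) ∨ (x0 ∧ F))
  step 4: ¬(T ∨ T) ∧ ¬(x0 ∧ F)
  step 5: (¬T ∧ ¬T) ∧ ¬(x0 ∧ F)
  step 6: ¬T ∧ ¬(x0 ∧ F)
  step 7: F ∧ ¬(x0 ∧ F)
  step 8: F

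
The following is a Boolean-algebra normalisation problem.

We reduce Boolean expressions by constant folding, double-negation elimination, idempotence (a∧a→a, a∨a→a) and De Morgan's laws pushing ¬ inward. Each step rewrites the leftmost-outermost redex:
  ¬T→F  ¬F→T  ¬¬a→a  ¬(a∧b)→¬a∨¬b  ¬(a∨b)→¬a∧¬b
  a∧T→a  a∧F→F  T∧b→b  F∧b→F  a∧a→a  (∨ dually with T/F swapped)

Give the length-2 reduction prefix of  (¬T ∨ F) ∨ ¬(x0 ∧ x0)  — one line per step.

  start: (¬T ∨ F) ∨ ¬(x0 ∧ x0)
  step 1: ¬T ∨ ¬(x0 ∧ x0)
  step 2: F ∨ ¬(x0 ∧ x0)

Answer: after 2 steps: F ∨ ¬(x0 ∧ x0)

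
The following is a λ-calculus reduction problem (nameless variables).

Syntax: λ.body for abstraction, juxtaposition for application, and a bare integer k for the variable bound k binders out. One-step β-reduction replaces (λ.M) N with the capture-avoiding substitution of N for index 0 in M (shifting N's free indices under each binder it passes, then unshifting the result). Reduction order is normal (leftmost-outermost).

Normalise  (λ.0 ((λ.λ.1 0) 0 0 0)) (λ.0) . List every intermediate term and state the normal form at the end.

  start: (λ.0 ((λ.λ.1 0) 0 0 0)) (λ.0)
  step 1: (λ.0) ((λ.λ.1 0) (λ.0) (λ.0) (λ.0))
  step 2: (λ.λ.1 0) (λ.0) (λ.0) (λ.0)
  step 3: (λ.(λ.0) 0) (λ.0) (λ.0)
  step 4: (λ.0) (λ.0) (λ.0)
  step 5: (λ.0) (λ.0)
  step 6: λ.0

Answer: normal form = λ.0  (in 6 steps)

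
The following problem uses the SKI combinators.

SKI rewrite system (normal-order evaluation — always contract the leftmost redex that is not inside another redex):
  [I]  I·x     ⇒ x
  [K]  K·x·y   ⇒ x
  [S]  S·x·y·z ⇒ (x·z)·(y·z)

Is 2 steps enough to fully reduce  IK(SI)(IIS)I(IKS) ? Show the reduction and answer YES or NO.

Answer: NO — after 2 steps the term is SII(IKS), not yet normal

Derivation:
  start: IK(SI)(IIS)I(IKS)
  →1  K(SI)(IIS)I(IKS)
  →2  SII(IKS)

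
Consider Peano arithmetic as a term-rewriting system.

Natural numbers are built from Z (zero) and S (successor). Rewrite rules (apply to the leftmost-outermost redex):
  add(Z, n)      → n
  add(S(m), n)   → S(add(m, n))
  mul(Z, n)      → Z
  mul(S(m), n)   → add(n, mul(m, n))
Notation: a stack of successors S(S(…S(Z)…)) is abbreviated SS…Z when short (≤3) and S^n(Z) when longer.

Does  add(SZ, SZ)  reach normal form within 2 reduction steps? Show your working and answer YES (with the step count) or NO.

  start: add(SZ, SZ)
  step 1: S(add(Z, SZ))
  step 2: SSZ

Answer: YES — reaches normal form SSZ in 2 ≤ 2 steps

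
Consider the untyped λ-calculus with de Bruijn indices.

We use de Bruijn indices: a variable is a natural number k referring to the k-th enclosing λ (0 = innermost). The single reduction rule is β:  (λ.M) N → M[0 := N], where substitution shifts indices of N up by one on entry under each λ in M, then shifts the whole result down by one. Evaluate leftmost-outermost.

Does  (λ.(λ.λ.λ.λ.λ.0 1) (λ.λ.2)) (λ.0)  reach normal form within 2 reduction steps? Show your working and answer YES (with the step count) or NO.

Answer: YES — reaches normal form λ.λ.λ.λ.0 1 in 2 ≤ 2 steps

Reduction:
  start: (λ.(λ.λ.λ.λ.λ.0 1) (λ.λ.2)) (λ.0)
  →1  (λ.λ.λ.λ.λ.0 1) (λ.λ.λ.0)
  →2  λ.λ.λ.λ.0 1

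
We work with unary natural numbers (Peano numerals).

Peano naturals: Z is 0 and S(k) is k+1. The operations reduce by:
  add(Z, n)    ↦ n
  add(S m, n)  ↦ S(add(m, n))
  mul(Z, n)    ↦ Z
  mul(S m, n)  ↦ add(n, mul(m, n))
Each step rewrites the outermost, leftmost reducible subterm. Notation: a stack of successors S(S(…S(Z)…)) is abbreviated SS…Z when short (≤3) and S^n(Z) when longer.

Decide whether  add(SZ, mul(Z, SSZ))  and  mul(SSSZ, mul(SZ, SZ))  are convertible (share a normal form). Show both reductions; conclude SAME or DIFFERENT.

Term A:
  start: add(SZ, mul(Z, SSZ))
  step 1: S(add(Z, mul(Z, SSZ)))
  step 2: S(mul(Z, SSZ))
  step 3: SZ

Term B:
  start: mul(SSSZ, mul(SZ, SZ))
  step 1: add(mul(SZ, SZ), mul(SSZ, mul(SZ, SZ)))
  step 2: add(add(SZ, mul(Z, SZ)), mul(SSZ, mul(SZ, SZ)))
  step 3: add(S(add(Z, mul(Z, SZ))), mul(SSZ, mul(SZ, SZ)))
  step 4: S(add(add(Z, mul(Z, SZ)), mul(SSZ, mul(SZ, SZ))))
  step 5: S(add(mul(Z, SZ), mul(SSZ, mul(SZ, SZ))))
  step 6: S(add(Z, mul(SSZ, mul(SZ, SZ))))
  step 7: S(mul(SSZ, mul(SZ, SZ)))
  step 8: S(add(mul(SZ, SZ), mul(SZ, mul(SZ, SZ))))
  step 9: S(add(add(SZ, mul(Z, SZ)), mul(SZ, mul(SZ, SZ))))
  step 10: S(add(S(add(Z, mul(Z, SZ))), mul(SZ, mul(SZ, SZ))))
  step 11: S(S(add(add(Z, mul(Z, SZ)), mul(SZ, mul(SZ, SZ)))))
  step 12: S(S(add(mul(Z, SZ), mul(SZ, mul(SZ, SZ)))))
  step 13: S(S(add(Z, mul(SZ, mul(SZ, SZ)))))
  step 14: S(S(mul(SZ, mul(SZ, SZ))))
  step 15: S(S(add(mul(SZ, SZ), mul(Z, mul(SZ, SZ)))))
  step 16: S(S(add(add(SZ, mul(Z, SZ)), mul(Z, mul(SZ, SZ)))))
  step 17: S(S(add(S(add(Z, mul(Z, SZ))), mul(Z, mul(SZ, SZ)))))
  step 18: S(S(S(add(add(Z, mul(Z, SZ)), mul(Z, mul(SZ, SZ))))))
  step 19: S(S(S(add(mul(Z, SZ), mul(Z, mul(SZ, SZ))))))
  step 20: S(S(S(add(Z, mul(Z, mul(SZ, SZ))))))
  step 21: S(S(S(mul(Z, mul(SZ, SZ)))))
  step 22: SSSZ

Answer: DIFFERENT — A ⇓ SZ, B ⇓ SSSZ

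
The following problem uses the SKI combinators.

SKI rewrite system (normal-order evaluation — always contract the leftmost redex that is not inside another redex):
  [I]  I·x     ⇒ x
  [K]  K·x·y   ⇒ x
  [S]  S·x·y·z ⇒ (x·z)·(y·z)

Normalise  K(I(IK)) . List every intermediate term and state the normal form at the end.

Answer: normal form = KK  (in 2 steps)

Derivation:
  start: K(I(IK))
  →1  K(IK)
  →2  KK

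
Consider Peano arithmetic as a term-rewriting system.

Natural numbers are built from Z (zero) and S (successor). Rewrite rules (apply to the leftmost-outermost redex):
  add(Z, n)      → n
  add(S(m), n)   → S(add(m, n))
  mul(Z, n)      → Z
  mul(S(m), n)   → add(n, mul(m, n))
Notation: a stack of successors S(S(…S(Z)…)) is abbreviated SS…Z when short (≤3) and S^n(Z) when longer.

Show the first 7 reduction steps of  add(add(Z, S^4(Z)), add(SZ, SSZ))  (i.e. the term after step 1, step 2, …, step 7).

  start: add(add(Z, S^4(Z)), add(SZ, SSZ))
  [1] add(S^4(Z), add(SZ, SSZ))
  [2] S(add(SSSZ, add(SZ, SSZ)))
  [3] S(S(add(SSZ, add(SZ, SSZ))))
  [4] S(S(S(add(SZ, add(SZ, SSZ)))))
  [5] S(S(S(S(add(Z, add(SZ, SSZ))))))
  [6] S(S(S(S(add(SZ, SSZ)))))
  [7] S(S(S(S(S(add(Z, SSZ))))))

Answer: after 7 steps: S(S(S(S(S(add(Z, SSZ))))))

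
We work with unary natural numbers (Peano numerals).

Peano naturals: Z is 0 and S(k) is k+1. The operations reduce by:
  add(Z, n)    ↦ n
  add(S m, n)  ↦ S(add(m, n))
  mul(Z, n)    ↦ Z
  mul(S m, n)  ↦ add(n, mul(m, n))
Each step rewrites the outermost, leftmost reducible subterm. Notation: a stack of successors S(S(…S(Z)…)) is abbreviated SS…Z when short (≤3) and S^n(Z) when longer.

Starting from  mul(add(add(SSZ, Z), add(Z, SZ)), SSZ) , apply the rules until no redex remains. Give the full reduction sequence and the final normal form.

Answer: normal form = S^6(Z)  (in 20 steps)

Working:
  start: mul(add(add(SSZ, Z), add(Z, SZ)), SSZ)
  [1] mul(add(S(add(SZ, Z)), add(Z, SZ)), SSZ)
  [2] mul(S(add(add(SZ, Z), add(Z, SZ))), SSZ)
  [3] add(SSZ, mul(add(add(SZ, Z), add(Z, SZ)), SSZ))
  [4] S(add(SZ, mul(add(add(SZ, Z), add(Z, SZ)), SSZ)))
  [5] S(S(add(Z, mul(add(add(SZ, Z), add(Z, SZ)), SSZ))))
  [6] S(S(mul(add(add(SZ, Z), add(Z, SZ)), SSZ)))
  [7] S(S(mul(add(S(add(Z, Z)), add(Z, SZ)), SSZ)))
  [8] S(S(mul(S(add(add(Z, Z), add(Z, SZ))), SSZ)))
  [9] S(S(add(SSZ, mul(add(add(Z, Z), add(Z, SZ)), SSZ))))
  [10] S(S(S(add(SZ, mul(add(add(Z, Z), add(Z, SZ)), SSZ)))))
  [11] S(S(S(S(add(Z, mul(add(add(Z, Z), add(Z, SZ)), SSZ))))))
  [12] S(S(S(S(mul(add(add(Z, Z), add(Z, SZ)), SSZ)))))
  [13] S(S(S(S(mul(add(Z, add(Z, SZ)), SSZ)))))
  [14] S(S(S(S(mul(add(Z, SZ), SSZ)))))
  [15] S(S(S(S(mul(SZ, SSZ)))))
  [16] S(S(S(S(add(SSZ, mul(Z, SSZ))))))
  [17] S(S(S(S(S(add(SZ, mul(Z, SSZ)))))))
  [18] S(S(S(S(S(S(add(Z, mul(Z, SSZ))))))))
  [19] S(S(S(S(S(S(mul(Z, SSZ)))))))
  [20] S^6(Z)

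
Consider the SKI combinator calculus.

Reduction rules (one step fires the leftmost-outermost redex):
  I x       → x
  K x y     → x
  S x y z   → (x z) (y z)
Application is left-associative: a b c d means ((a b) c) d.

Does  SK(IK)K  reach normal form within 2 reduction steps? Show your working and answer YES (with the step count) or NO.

Answer: YES — reaches normal form K in 2 ≤ 2 steps

Working:
  start: SK(IK)K
  →1  KK(IKK)
  →2  K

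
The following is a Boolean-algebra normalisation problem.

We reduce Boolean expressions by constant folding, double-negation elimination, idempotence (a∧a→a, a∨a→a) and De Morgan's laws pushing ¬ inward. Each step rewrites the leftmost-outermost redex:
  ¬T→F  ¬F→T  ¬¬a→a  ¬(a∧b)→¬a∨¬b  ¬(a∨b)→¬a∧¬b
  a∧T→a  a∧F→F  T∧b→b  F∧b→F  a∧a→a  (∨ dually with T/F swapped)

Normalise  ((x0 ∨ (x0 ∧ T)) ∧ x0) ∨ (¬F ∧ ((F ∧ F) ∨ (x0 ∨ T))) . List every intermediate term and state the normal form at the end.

  start: ((x0 ∨ (x0 ∧ T)) ∧ x0) ∨ (¬F ∧ ((F ∧ F) ∨ (x0 ∨ T)))
  step 1: ((x0 ∨ x0) ∧ x0) ∨ (¬F ∧ ((F ∧ F) ∨ (x0 ∨ T)))
  step 2: (x0 ∧ x0) ∨ (¬F ∧ ((F ∧ F) ∨ (x0 ∨ T)))
  step 3: x0 ∨ (¬F ∧ ((F ∧ F) ∨ (x0 ∨ T)))
  step 4: x0 ∨ (T ∧ ((F ∧ F) ∨ (x0 ∨ T)))
  step 5: x0 ∨ ((F ∧ F) ∨ (x0 ∨ T))
  step 6: x0 ∨ (F ∨ (x0 ∨ T))
  step 7: x0 ∨ (x0 ∨ T)
  step 8: x0 ∨ T
  step 9: T

Answer: normal form = T  (in 9 steps)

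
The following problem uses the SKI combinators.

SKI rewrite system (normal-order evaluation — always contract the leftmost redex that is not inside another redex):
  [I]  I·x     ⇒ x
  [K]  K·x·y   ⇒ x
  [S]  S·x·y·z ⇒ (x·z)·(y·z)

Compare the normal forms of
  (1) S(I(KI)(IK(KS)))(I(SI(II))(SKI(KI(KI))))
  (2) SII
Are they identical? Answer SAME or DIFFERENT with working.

Term A:
  start: S(I(KI)(IK(KS)))(I(SI(II))(SKI(KI(KI))))
  →1  S(KI(IK(KS)))(I(SI(II))(SKI(KI(KI))))
  →2  SI(I(SI(II))(SKI(KI(KI))))
  →3  SI(SI(II)(SKI(KI(KI))))
  →4  SI(I(SKI(KI(KI)))(II(SKI(KI(KI)))))
  →5  SI(SKI(KI(KI))(II(SKI(KI(KI)))))
  →6  SI(K(KI(KI))(I(KI(KI)))(II(SKI(KI(KI)))))
  →7  SI(KI(KI)(II(SKI(KI(KI)))))
  →8  SI(I(II(SKI(KI(KI)))))
  →9  SI(II(SKI(KI(KI))))
  →10  SI(I(SKI(KI(KI))))
  →11  SI(SKI(KI(KI)))
  →12  SI(K(KI(KI))(I(KI(KI))))
  →13  SI(KI(KI))
  →14  SII

Term B:
  start: SII

Answer: SAME — A ⇓ SII, B ⇓ SII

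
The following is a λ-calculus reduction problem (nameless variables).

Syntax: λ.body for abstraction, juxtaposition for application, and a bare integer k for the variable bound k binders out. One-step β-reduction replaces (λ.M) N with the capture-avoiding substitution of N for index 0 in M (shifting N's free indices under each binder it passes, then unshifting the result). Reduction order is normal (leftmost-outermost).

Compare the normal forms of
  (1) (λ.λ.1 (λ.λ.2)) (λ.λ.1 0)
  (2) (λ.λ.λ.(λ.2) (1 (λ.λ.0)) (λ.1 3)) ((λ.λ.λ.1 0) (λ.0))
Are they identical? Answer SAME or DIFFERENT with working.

Term A:
  start: (λ.λ.1 (λ.λ.2)) (λ.λ.1 0)
  [1] λ.(λ.λ.1 0) (λ.λ.2)
  [2] λ.λ.(λ.λ.3) 0
  [3] λ.λ.λ.2

Term B:
  start: (λ.λ.λ.(λ.2) (1 (λ.λ.0)) (λ.1 3)) ((λ.λ.λ.1 0) (λ.0))
  [1] λ.λ.(λ.2) (1 (λ.λ.0)) (λ.1 ((λ.λ.λ.1 0) (λ.0)))
  [2] λ.λ.1 (λ.1 ((λ.λ.λ.1 0) (λ.0)))
  [3] λ.λ.1 (λ.1 (λ.λ.1 0))

Answer: DIFFERENT — A ⇓ λ.λ.λ.2, B ⇓ λ.λ.1 (λ.1 (λ.λ.1 0))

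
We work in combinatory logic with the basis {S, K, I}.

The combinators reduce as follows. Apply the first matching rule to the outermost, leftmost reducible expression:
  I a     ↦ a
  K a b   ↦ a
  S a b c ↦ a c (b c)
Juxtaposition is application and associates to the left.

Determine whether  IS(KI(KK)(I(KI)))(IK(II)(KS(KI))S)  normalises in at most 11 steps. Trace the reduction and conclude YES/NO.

Answer: YES — reaches normal form S(KI)S in 8 ≤ 11 steps

Reduction:
  start: IS(KI(KK)(I(KI)))(IK(II)(KS(KI))S)
  [1] S(KI(KK)(I(KI)))(IK(II)(KS(KI))S)
  [2] S(I(I(KI)))(IK(II)(KS(KI))S)
  [3] S(I(KI))(IK(II)(KS(KI))S)
  [4] S(KI)(IK(II)(KS(KI))S)
  [5] S(KI)(K(II)(KS(KI))S)
  [6] S(KI)(IIS)
  [7] S(KI)(IS)
  [8] S(KI)S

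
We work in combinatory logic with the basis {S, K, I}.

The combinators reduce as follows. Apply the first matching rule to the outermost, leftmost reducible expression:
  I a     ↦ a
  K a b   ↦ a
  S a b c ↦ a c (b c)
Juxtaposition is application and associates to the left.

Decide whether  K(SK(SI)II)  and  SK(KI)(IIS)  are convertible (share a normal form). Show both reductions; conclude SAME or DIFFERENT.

Term A:
  start: K(SK(SI)II)
  [1] K(KI(SII)I)
  [2] K(II)
  [3] KI

Term B:
  start: SK(KI)(IIS)
  [1] K(IIS)(KI(IIS))
  [2] IIS
  [3] IS
  [4] S

Answer: DIFFERENT — A ⇓ KI, B ⇓ S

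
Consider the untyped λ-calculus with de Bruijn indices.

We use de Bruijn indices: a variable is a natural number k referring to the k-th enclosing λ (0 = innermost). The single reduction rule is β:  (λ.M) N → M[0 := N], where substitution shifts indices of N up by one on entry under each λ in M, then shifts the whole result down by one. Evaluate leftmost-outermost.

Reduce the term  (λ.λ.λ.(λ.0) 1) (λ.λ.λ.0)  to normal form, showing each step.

  start: (λ.λ.λ.(λ.0) 1) (λ.λ.λ.0)
  [1] λ.λ.(λ.0) 1
  [2] λ.λ.1

Answer: normal form = λ.λ.1  (in 2 steps)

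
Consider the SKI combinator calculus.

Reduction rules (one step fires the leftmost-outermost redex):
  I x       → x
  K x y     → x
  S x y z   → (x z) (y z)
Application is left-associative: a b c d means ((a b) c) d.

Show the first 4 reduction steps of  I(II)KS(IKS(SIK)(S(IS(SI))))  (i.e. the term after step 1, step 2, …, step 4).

Answer: after 4 steps: S

Derivation:
  start: I(II)KS(IKS(SIK)(S(IS(SI))))
  step 1: IIKS(IKS(SIK)(S(IS(SI))))
  step 2: IKS(IKS(SIK)(S(IS(SI))))
  step 3: KS(IKS(SIK)(S(IS(SI))))
  step 4: S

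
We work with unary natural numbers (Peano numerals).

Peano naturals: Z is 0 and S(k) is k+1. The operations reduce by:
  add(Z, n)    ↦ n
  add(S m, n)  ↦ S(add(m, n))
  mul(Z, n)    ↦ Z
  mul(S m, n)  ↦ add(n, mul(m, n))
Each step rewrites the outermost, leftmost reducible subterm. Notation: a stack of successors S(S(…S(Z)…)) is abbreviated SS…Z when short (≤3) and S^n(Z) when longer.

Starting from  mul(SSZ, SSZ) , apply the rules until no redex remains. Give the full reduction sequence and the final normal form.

Answer: normal form = S^4(Z)  (in 9 steps)

Reduction:
  start: mul(SSZ, SSZ)
  →1  add(SSZ, mul(SZ, SSZ))
  →2  S(add(SZ, mul(SZ, SSZ)))
  →3  S(S(add(Z, mul(SZ, SSZ))))
  →4  S(S(mul(SZ, SSZ)))
  →5  S(S(add(SSZ, mul(Z, SSZ))))
  →6  S(S(S(add(SZ, mul(Z, SSZ)))))
  →7  S(S(S(S(add(Z, mul(Z, SSZ))))))
  →8  S(S(S(S(mul(Z, SSZ)))))
  →9  S^4(Z)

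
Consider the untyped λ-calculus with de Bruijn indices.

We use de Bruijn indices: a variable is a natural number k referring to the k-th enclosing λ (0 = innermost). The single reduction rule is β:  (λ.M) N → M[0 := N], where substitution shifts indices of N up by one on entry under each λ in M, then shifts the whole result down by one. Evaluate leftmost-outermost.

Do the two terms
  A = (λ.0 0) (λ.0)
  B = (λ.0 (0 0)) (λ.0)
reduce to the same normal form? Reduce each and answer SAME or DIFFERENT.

Term A:
  start: (λ.0 0) (λ.0)
  [1] (λ.0) (λ.0)
  [2] λ.0

Term B:
  start: (λ.0 (0 0)) (λ.0)
  [1] (λ.0) ((λ.0) (λ.0))
  [2] (λ.0) (λ.0)
  [3] λ.0

Answer: SAME — A ⇓ λ.0, B ⇓ λ.0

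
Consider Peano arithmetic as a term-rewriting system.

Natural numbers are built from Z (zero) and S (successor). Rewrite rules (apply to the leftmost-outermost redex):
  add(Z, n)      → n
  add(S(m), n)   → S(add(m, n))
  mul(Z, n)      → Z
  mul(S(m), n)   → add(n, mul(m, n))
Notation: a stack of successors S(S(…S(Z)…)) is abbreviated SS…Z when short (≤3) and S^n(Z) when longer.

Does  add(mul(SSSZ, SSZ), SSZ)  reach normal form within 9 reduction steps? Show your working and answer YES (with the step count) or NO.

  start: add(mul(SSSZ, SSZ), SSZ)
  [1] add(add(SSZ, mul(SSZ, SSZ)), SSZ)
  [2] add(S(add(SZ, mul(SSZ, SSZ))), SSZ)
  [3] S(add(add(SZ, mul(SSZ, SSZ)), SSZ))
  [4] S(add(S(add(Z, mul(SSZ, SSZ))), SSZ))
  [5] S(S(add(add(Z, mul(SSZ, SSZ)), SSZ)))
  [6] S(S(add(mul(SSZ, SSZ), SSZ)))
  [7] S(S(add(add(SSZ, mul(SZ, SSZ)), SSZ)))
  [8] S(S(add(S(add(SZ, mul(SZ, SSZ))), SSZ)))
  [9] S(S(S(add(add(SZ, mul(SZ, SSZ)), SSZ))))

Answer: NO — after 9 steps the term is S(S(S(add(add(SZ, mul(SZ, SSZ)), SSZ)))), not yet normal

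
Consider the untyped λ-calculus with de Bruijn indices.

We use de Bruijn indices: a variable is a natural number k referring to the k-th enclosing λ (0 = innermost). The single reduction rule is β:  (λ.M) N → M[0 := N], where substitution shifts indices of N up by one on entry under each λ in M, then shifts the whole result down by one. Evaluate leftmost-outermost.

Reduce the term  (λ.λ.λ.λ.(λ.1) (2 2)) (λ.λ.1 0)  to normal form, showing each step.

  start: (λ.λ.λ.λ.(λ.1) (2 2)) (λ.λ.1 0)
  [1] λ.λ.λ.(λ.1) (2 2)
  [2] λ.λ.λ.0

Answer: normal form = λ.λ.λ.0  (in 2 steps)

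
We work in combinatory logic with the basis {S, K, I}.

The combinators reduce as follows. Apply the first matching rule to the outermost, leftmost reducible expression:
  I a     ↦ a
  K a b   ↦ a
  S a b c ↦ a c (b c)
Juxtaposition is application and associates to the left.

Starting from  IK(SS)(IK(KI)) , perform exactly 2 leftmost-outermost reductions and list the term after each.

  start: IK(SS)(IK(KI))
  step 1: K(SS)(IK(KI))
  step 2: SS

Answer: after 2 steps: SS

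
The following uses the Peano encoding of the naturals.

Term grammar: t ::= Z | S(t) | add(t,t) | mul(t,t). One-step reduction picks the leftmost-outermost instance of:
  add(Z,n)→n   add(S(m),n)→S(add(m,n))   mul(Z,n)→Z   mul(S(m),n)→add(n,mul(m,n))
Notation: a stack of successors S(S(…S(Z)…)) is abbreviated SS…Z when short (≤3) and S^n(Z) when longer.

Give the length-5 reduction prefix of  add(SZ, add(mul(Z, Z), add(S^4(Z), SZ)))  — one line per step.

Answer: after 5 steps: S(S(add(SSSZ, SZ)))

Derivation:
  start: add(SZ, add(mul(Z, Z), add(S^4(Z), SZ)))
  [1] S(add(Z, add(mul(Z, Z), add(S^4(Z), SZ))))
  [2] S(add(mul(Z, Z), add(S^4(Z), SZ)))
  [3] S(add(Z, add(S^4(Z), SZ)))
  [4] S(add(S^4(Z), SZ))
  [5] S(S(add(SSSZ, SZ)))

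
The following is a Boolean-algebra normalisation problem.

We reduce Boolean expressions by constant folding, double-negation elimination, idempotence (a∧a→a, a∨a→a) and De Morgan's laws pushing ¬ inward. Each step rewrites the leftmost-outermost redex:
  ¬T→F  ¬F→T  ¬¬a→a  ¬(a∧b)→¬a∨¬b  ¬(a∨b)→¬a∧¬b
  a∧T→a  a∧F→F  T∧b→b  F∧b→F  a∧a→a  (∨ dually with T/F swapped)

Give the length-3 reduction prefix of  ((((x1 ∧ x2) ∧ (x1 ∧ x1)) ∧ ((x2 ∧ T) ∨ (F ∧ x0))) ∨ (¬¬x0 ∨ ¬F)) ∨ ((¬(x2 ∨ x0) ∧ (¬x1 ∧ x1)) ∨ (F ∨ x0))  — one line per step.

  start: ((((x1 ∧ x2) ∧ (x1 ∧ x1)) ∧ ((x2 ∧ T) ∨ (F ∧ x0))) ∨ (¬¬x0 ∨ ¬F)) ∨ ((¬(x2 ∨ x0) ∧ (¬x1 ∧ x1)) ∨ (F ∨ x0))
  step 1: ((((x1 ∧ x2) ∧ x1) ∧ ((x2 ∧ T) ∨ (F ∧ x0))) ∨ (¬¬x0 ∨ ¬F)) ∨ ((¬(x2 ∨ x0) ∧ (¬x1 ∧ x1)) ∨ (F ∨ x0))
  step 2: ((((x1 ∧ x2) ∧ x1) ∧ (x2 ∨ (F ∧ x0))) ∨ (¬¬x0 ∨ ¬F)) ∨ ((¬(x2 ∨ x0) ∧ (¬x1 ∧ x1)) ∨ (F ∨ x0))
  step 3: ((((x1 ∧ x2) ∧ x1) ∧ (x2 ∨ F)) ∨ (¬¬x0 ∨ ¬F)) ∨ ((¬(x2 ∨ x0) ∧ (¬x1 ∧ x1)) ∨ (F ∨ x0))

Answer: after 3 steps: ((((x1 ∧ x2) ∧ x1) ∧ (x2 ∨ F)) ∨ (¬¬x0 ∨ ¬F)) ∨ ((¬(x2 ∨ x0) ∧ (¬x1 ∧ x1)) ∨ (F ∨ x0))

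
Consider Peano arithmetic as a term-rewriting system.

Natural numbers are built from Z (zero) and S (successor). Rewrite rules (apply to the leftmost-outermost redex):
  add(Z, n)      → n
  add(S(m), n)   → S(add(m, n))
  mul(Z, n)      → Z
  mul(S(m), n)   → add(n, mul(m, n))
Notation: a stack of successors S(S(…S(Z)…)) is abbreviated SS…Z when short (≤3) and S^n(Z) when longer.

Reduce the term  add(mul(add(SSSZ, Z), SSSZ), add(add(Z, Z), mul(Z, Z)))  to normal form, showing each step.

Answer: normal form = S^9(Z)  (in 33 steps)

Derivation:
  start: add(mul(add(SSSZ, Z), SSSZ), add(add(Z, Z), mul(Z, Z)))
  step 1: add(mul(S(add(SSZ, Z)), SSSZ), add(add(Z, Z), mul(Z, Z)))
  step 2: add(add(SSSZ, mul(add(SSZ, Z), SSSZ)), add(add(Z, Z), mul(Z, Z)))
  step 3: add(S(add(SSZ, mul(add(SSZ, Z), SSSZ))), add(add(Z, Z), mul(Z, Z)))
  step 4: S(add(add(SSZ, mul(add(SSZ, Z), SSSZ)), add(add(Z, Z), mul(Z, Z))))
  step 5: S(add(S(add(SZ, mul(add(SSZ, Z), SSSZ))), add(add(Z, Z), mul(Z, Z))))
  step 6: S(S(add(add(SZ, mul(add(SSZ, Z), SSSZ)), add(add(Z, Z), mul(Z, Z)))))
  step 7: S(S(add(S(add(Z, mul(add(SSZ, Z), SSSZ))), add(add(Z, Z), mul(Z, Z)))))
  step 8: S(S(S(add(add(Z, mul(add(SSZ, Z), SSSZ)), add(add(Z, Z), mul(Z, Z))))))
  step 9: S(S(S(add(mul(add(SSZ, Z), SSSZ), add(add(Z, Z), mul(Z, Z))))))
  step 10: S(S(S(add(mul(S(add(SZ, Z)), SSSZ), add(add(Z, Z), mul(Z, Z))))))
  step 11: S(S(S(add(add(SSSZ, mul(add(SZ, Z), SSSZ)), add(add(Z, Z), mul(Z, Z))))))
  step 12: S(S(S(add(S(add(SSZ, mul(add(SZ, Z), SSSZ))), add(add(Z, Z), mul(Z, Z))))))
  step 13: S(S(S(S(add(add(SSZ, mul(add(SZ, Z), SSSZ)), add(add(Z, Z), mul(Z, Z)))))))
  step 14: S(S(S(S(add(S(add(SZ, mul(add(SZ, Z), SSSZ))), add(add(Z, Z), mul(Z, Z)))))))
  step 15: S(S(S(S(S(add(add(SZ, mul(add(SZ, Z), SSSZ)), add(add(Z, Z), mul(Z, Z))))))))
  step 16: S(S(S(S(S(add(S(add(Z, mul(add(SZ, Z), SSSZ))), add(add(Z, Z), mul(Z, Z))))))))
  step 17: S(S(S(S(S(S(add(add(Z, mul(add(SZ, Z), SSSZ)), add(add(Z, Z), mul(Z, Z)))))))))
  step 18: S(S(S(S(S(S(add(mul(add(SZ, Z), SSSZ), add(add(Z, Z), mul(Z, Z)))))))))
  step 19: S(S(S(S(S(S(add(mul(S(add(Z, Z)), SSSZ), add(add(Z, Z), mul(Z, Z)))))))))
  step 20: S(S(S(S(S(S(add(add(SSSZ, mul(add(Z, Z), SSSZ)), add(add(Z, Z), mul(Z, Z)))))))))
  step 21: S(S(S(S(S(S(add(S(add(SSZ, mul(add(Z, Z), SSSZ))), add(add(Z, Z), mul(Z, Z)))))))))
  step 22: S(S(S(S(S(S(S(add(add(SSZ, mul(add(Z, Z), SSSZ)), add(add(Z, Z), mul(Z, Z))))))))))
  step 23: S(S(S(S(S(S(S(add(S(add(SZ, mul(add(Z, Z), SSSZ))), add(add(Z, Z), mul(Z, Z))))))))))
  step 24: S(S(S(S(S(S(S(S(add(add(SZ, mul(add(Z, Z), SSSZ)), add(add(Z, Z), mul(Z, Z)))))))))))
  step 25: S(S(S(S(S(S(S(S(add(S(add(Z, mul(add(Z, Z), SSSZ))), add(add(Z, Z), mul(Z, Z)))))))))))
  step 26: S(S(S(S(S(S(S(S(S(add(add(Z, mul(add(Z, Z), SSSZ)), add(add(Z, Z), mul(Z, Z))))))))))))
  step 27: S(S(S(S(S(S(S(S(S(add(mul(add(Z, Z), SSSZ), add(add(Z, Z), mul(Z, Z))))))))))))
  step 28: S(S(S(S(S(S(S(S(S(add(mul(Z, SSSZ), add(add(Z, Z), mul(Z, Z))))))))))))
  step 29: S(S(S(S(S(S(S(S(S(add(Z, add(add(Z, Z), mul(Z, Z))))))))))))
  step 30: S(S(S(S(S(S(S(S(S(add(add(Z, Z), mul(Z, Z)))))))))))
  step 31: S(S(S(S(S(S(S(S(S(add(Z, mul(Z, Z)))))))))))
  step 32: S(S(S(S(S(S(S(S(S(mul(Z, Z))))))))))
  step 33: S^9(Z)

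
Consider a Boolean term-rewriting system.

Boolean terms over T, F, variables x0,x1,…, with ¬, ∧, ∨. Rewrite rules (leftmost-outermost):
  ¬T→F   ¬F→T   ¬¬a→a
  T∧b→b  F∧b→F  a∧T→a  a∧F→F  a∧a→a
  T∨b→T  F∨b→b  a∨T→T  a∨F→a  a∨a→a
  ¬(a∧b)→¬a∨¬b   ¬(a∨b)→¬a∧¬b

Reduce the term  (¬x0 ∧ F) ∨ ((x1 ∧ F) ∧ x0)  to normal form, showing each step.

Answer: normal form = F  (in 4 steps)

Derivation:
  start: (¬x0 ∧ F) ∨ ((x1 ∧ F) ∧ x0)
  step 1: F ∨ ((x1 ∧ F) ∧ x0)
  step 2: (x1 ∧ F) ∧ x0
  step 3: F ∧ x0
  step 4: F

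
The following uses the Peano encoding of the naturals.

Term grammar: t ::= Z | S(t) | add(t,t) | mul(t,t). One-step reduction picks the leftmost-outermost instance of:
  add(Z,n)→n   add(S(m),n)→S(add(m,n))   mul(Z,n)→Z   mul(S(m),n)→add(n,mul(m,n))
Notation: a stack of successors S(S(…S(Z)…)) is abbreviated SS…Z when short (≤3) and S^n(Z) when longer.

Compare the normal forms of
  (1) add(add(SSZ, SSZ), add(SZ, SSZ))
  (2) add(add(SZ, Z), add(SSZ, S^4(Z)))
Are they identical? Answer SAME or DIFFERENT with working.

Answer: SAME — A ⇓ S^7(Z), B ⇓ S^7(Z)

Derivation:
Term A:
  start: add(add(SSZ, SSZ), add(SZ, SSZ))
  step 1: add(S(add(SZ, SSZ)), add(SZ, SSZ))
  step 2: S(add(add(SZ, SSZ), add(SZ, SSZ)))
  step 3: S(add(S(add(Z, SSZ)), add(SZ, SSZ)))
  step 4: S(S(add(add(Z, SSZ), add(SZ, SSZ))))
  step 5: S(S(add(SSZ, add(SZ, SSZ))))
  step 6: S(S(S(add(SZ, add(SZ, SSZ)))))
  step 7: S(S(S(S(add(Z, add(SZ, SSZ))))))
  step 8: S(S(S(S(add(SZ, SSZ)))))
  step 9: S(S(S(S(S(add(Z, SSZ))))))
  step 10: S^7(Z)

Term B:
  start: add(add(SZ, Z), add(SSZ, S^4(Z)))
  step 1: add(S(add(Z, Z)), add(SSZ, S^4(Z)))
  step 2: S(add(add(Z, Z), add(SSZ, S^4(Z))))
  step 3: S(add(Z, add(SSZ, S^4(Z))))
  step 4: S(add(SSZ, S^4(Z)))
  step 5: S(S(add(SZ, S^4(Z))))
  step 6: S(S(S(add(Z, S^4(Z)))))
  step 7: S^7(Z)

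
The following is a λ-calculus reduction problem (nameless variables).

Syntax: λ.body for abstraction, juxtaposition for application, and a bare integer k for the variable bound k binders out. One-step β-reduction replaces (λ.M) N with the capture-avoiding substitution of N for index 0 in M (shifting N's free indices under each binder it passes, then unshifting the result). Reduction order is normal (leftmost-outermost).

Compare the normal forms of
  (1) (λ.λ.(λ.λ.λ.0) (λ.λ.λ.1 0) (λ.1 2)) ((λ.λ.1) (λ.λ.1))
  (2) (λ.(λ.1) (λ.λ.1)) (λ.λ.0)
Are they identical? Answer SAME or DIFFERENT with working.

Answer: SAME — A ⇓ λ.λ.0, B ⇓ λ.λ.0

Derivation:
Term A:
  start: (λ.λ.(λ.λ.λ.0) (λ.λ.λ.1 0) (λ.1 2)) ((λ.λ.1) (λ.λ.1))
  →1  λ.(λ.λ.λ.0) (λ.λ.λ.1 0) (λ.1 ((λ.λ.1) (λ.λ.1)))
  →2  λ.(λ.λ.0) (λ.1 ((λ.λ.1) (λ.λ.1)))
  →3  λ.λ.0

Term B:
  start: (λ.(λ.1) (λ.λ.1)) (λ.λ.0)
  →1  (λ.λ.λ.0) (λ.λ.1)
  →2  λ.λ.0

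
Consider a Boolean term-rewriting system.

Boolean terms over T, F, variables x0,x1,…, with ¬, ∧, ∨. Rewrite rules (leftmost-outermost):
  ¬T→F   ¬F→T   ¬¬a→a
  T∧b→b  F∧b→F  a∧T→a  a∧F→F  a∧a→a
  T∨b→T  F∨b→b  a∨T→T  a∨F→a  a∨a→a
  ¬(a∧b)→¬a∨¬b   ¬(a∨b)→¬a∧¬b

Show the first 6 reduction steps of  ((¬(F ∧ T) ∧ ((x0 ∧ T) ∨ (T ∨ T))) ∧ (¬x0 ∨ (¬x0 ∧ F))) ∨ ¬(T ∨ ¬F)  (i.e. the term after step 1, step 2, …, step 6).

Answer: after 6 steps: ((x0 ∨ T) ∧ (¬x0 ∨ (¬x0 ∧ F))) ∨ ¬(T ∨ ¬F)

Derivation:
  start: ((¬(F ∧ T) ∧ ((x0 ∧ T) ∨ (T ∨ T))) ∧ (¬x0 ∨ (¬x0 ∧ F))) ∨ ¬(T ∨ ¬F)
  step 1: (((¬F ∨ ¬T) ∧ ((x0 ∧ T) ∨ (T ∨ T))) ∧ (¬x0 ∨ (¬x0 ∧ F))) ∨ ¬(T ∨ ¬F)
  step 2: (((T ∨ ¬T) ∧ ((x0 ∧ T) ∨ (T ∨ T))) ∧ (¬x0 ∨ (¬x0 ∧ F))) ∨ ¬(T ∨ ¬F)
  step 3: ((T ∧ ((x0 ∧ T) ∨ (T ∨ T))) ∧ (¬x0 ∨ (¬x0 ∧ F))) ∨ ¬(T ∨ ¬F)
  step 4: (((x0 ∧ T) ∨ (T ∨ T)) ∧ (¬x0 ∨ (¬x0 ∧ F))) ∨ ¬(T ∨ ¬F)
  step 5: ((x0 ∨ (T ∨ T)) ∧ (¬x0 ∨ (¬x0 ∧ F))) ∨ ¬(T ∨ ¬F)
  step 6: ((x0 ∨ T) ∧ (¬x0 ∨ (¬x0 ∧ F))) ∨ ¬(T ∨ ¬F)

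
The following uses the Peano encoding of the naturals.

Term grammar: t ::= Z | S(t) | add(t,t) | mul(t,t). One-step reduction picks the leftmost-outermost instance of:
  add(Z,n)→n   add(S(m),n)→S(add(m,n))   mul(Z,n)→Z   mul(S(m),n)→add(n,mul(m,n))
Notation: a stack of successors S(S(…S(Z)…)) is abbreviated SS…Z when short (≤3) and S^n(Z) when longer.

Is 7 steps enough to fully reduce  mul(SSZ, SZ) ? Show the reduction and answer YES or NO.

  start: mul(SSZ, SZ)
  step 1: add(SZ, mul(SZ, SZ))
  step 2: S(add(Z, mul(SZ, SZ)))
  step 3: S(mul(SZ, SZ))
  step 4: S(add(SZ, mul(Z, SZ)))
  step 5: S(S(add(Z, mul(Z, SZ))))
  step 6: S(S(mul(Z, SZ)))
  step 7: SSZ

Answer: YES — reaches normal form SSZ in 7 ≤ 7 steps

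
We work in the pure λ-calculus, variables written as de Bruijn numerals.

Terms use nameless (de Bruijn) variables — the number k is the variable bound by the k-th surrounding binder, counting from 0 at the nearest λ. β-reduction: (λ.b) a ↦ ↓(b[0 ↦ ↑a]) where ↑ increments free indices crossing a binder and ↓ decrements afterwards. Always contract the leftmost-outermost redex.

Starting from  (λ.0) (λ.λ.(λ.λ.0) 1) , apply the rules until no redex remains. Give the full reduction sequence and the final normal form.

Answer: normal form = λ.λ.λ.0  (in 2 steps)

Working:
  start: (λ.0) (λ.λ.(λ.λ.0) 1)
  step 1: λ.λ.(λ.λ.0) 1
  step 2: λ.λ.λ.0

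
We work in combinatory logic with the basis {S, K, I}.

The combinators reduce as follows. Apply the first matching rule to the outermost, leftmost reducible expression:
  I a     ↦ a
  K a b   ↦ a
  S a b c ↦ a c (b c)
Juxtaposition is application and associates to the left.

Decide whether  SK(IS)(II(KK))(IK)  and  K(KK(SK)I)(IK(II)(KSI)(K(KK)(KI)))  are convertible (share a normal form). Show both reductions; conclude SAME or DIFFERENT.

Answer: DIFFERENT — A ⇓ K, B ⇓ KI

Working:
Term A:
  start: SK(IS)(II(KK))(IK)
  [1] K(II(KK))(IS(II(KK)))(IK)
  [2] II(KK)(IK)
  [3] I(KK)(IK)
  [4] KK(IK)
  [5] K

Term B:
  start: K(KK(SK)I)(IK(II)(KSI)(K(KK)(KI)))
  [1] KK(SK)I
  [2] KI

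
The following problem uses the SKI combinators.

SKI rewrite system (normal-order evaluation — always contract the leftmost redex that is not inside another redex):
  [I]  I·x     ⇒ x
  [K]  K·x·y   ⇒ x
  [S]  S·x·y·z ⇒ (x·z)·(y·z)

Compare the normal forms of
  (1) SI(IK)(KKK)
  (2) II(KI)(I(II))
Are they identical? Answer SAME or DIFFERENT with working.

Term A:
  start: SI(IK)(KKK)
  [1] I(KKK)(IK(KKK))
  [2] KKK(IK(KKK))
  [3] K(IK(KKK))
  [4] K(K(KKK))
  [5] K(KK)

Term B:
  start: II(KI)(I(II))
  [1] I(KI)(I(II))
  [2] KI(I(II))
  [3] I

Answer: DIFFERENT — A ⇓ K(KK), B ⇓ I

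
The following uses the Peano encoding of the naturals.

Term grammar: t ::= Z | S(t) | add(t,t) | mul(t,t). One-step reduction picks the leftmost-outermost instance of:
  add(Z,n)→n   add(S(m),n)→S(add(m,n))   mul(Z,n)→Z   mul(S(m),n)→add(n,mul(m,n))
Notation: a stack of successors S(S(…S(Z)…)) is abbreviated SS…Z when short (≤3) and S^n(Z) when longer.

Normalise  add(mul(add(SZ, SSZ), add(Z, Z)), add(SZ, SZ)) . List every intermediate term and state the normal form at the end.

  start: add(mul(add(SZ, SSZ), add(Z, Z)), add(SZ, SZ))
  step 1: add(mul(S(add(Z, SSZ)), add(Z, Z)), add(SZ, SZ))
  step 2: add(add(add(Z, Z), mul(add(Z, SSZ), add(Z, Z))), add(SZ, SZ))
  step 3: add(add(Z, mul(add(Z, SSZ), add(Z, Z))), add(SZ, SZ))
  step 4: add(mul(add(Z, SSZ), add(Z, Z)), add(SZ, SZ))
  step 5: add(mul(SSZ, add(Z, Z)), add(SZ, SZ))
  step 6: add(add(add(Z, Z), mul(SZ, add(Z, Z))), add(SZ, SZ))
  step 7: add(add(Z, mul(SZ, add(Z, Z))), add(SZ, SZ))
  step 8: add(mul(SZ, add(Z, Z)), add(SZ, SZ))
  step 9: add(add(add(Z, Z), mul(Z, add(Z, Z))), add(SZ, SZ))
  step 10: add(add(Z, mul(Z, add(Z, Z))), add(SZ, SZ))
  step 11: add(mul(Z, add(Z, Z)), add(SZ, SZ))
  step 12: add(Z, add(SZ, SZ))
  step 13: add(SZ, SZ)
  step 14: S(add(Z, SZ))
  step 15: SSZ

Answer: normal form = SSZ  (in 15 steps)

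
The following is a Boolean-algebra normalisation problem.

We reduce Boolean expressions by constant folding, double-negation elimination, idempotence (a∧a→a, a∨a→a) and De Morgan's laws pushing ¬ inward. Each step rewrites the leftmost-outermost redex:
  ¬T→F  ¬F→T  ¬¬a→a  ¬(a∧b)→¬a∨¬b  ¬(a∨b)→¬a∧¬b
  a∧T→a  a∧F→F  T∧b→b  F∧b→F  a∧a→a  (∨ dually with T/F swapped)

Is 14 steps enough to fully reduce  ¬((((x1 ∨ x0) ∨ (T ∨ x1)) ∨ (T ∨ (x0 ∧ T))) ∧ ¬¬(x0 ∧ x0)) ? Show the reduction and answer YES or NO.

Answer: YES — reaches normal form ¬x0 in 13 ≤ 14 steps

Working:
  start: ¬((((x1 ∨ x0) ∨ (T ∨ x1)) ∨ (T ∨ (x0 ∧ T))) ∧ ¬¬(x0 ∧ x0))
  [1] ¬(((x1 ∨ x0) ∨ (T ∨ x1)) ∨ (T ∨ (x0 ∧ T))) ∨ ¬¬¬(x0 ∧ x0)
  [2] (¬((x1 ∨ x0) ∨ (T ∨ x1)) ∧ ¬(T ∨ (x0 ∧ T))) ∨ ¬¬¬(x0 ∧ x0)
  [3] ((¬(x1 ∨ x0) ∧ ¬(T ∨ x1)) ∧ ¬(T ∨ (x0 ∧ T))) ∨ ¬¬¬(x0 ∧ x0)
  [4] (((¬x1 ∧ ¬x0) ∧ ¬(T ∨ x1)) ∧ ¬(T ∨ (x0 ∧ T))) ∨ ¬¬¬(x0 ∧ x0)
  [5] (((¬x1 ∧ ¬x0) ∧ (¬T ∧ ¬x1)) ∧ ¬(T ∨ (x0 ∧ T))) ∨ ¬¬¬(x0 ∧ x0)
  [6] (((¬x1 ∧ ¬x0) ∧ (F ∧ ¬x1)) ∧ ¬(T ∨ (x0 ∧ T))) ∨ ¬¬¬(x0 ∧ x0)
  [7] (((¬x1 ∧ ¬x0) ∧ F) ∧ ¬(T ∨ (x0 ∧ T))) ∨ ¬¬¬(x0 ∧ x0)
  [8] (F ∧ ¬(T ∨ (x0 ∧ T))) ∨ ¬¬¬(x0 ∧ x0)
  [9] F ∨ ¬¬¬(x0 ∧ x0)
  [10] ¬¬¬(x0 ∧ x0)
  [11] ¬(x0 ∧ x0)
  [12] ¬x0 ∨ ¬x0
  [13] ¬x0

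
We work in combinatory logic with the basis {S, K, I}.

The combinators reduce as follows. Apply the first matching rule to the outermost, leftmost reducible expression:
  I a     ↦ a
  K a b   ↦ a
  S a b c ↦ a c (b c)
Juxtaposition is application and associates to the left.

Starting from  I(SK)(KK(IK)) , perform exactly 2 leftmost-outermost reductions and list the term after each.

Answer: after 2 steps: SKK

Derivation:
  start: I(SK)(KK(IK))
  [1] SK(KK(IK))
  [2] SKK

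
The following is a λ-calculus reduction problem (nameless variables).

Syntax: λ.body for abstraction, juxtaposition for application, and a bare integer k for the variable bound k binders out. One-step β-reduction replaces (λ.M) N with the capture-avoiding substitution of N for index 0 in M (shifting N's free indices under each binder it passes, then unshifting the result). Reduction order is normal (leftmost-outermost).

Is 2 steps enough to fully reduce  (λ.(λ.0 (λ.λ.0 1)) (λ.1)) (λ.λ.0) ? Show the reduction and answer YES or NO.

Answer: NO — after 2 steps the term is (λ.λ.λ.0) (λ.λ.0 1), not yet normal

Derivation:
  start: (λ.(λ.0 (λ.λ.0 1)) (λ.1)) (λ.λ.0)
  step 1: (λ.0 (λ.λ.0 1)) (λ.λ.λ.0)
  step 2: (λ.λ.λ.0) (λ.λ.0 1)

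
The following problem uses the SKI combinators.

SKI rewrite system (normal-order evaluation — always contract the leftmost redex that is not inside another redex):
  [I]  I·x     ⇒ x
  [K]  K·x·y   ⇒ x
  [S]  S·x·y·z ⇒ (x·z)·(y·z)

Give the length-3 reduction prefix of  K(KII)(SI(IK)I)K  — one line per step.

  start: K(KII)(SI(IK)I)K
  [1] KIIK
  [2] IK
  [3] K

Answer: after 3 steps: K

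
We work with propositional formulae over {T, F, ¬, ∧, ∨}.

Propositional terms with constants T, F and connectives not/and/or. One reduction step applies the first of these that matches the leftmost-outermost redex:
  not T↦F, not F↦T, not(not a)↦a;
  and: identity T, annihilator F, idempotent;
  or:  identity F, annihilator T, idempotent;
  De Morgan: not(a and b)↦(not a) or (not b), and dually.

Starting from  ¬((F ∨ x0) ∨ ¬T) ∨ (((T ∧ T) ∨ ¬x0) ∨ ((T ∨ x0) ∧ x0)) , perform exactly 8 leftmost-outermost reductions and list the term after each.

Answer: after 8 steps: ¬x0 ∨ (T ∨ ((T ∨ x0) ∧ x0))

Derivation:
  start: ¬((F ∨ x0) ∨ ¬T) ∨ (((T ∧ T) ∨ ¬x0) ∨ ((T ∨ x0) ∧ x0))
  step 1: (¬(F ∨ x0) ∧ ¬¬T) ∨ (((T ∧ T) ∨ ¬x0) ∨ ((T ∨ x0) ∧ x0))
  step 2: ((¬F ∧ ¬x0) ∧ ¬¬T) ∨ (((T ∧ T) ∨ ¬x0) ∨ ((T ∨ x0) ∧ x0))
  step 3: ((T ∧ ¬x0) ∧ ¬¬T) ∨ (((T ∧ T) ∨ ¬x0) ∨ ((T ∨ x0) ∧ x0))
  step 4: (¬x0 ∧ ¬¬T) ∨ (((T ∧ T) ∨ ¬x0) ∨ ((T ∨ x0) ∧ x0))
  step 5: (¬x0 ∧ T) ∨ (((T ∧ T) ∨ ¬x0) ∨ ((T ∨ x0) ∧ x0))
  step 6: ¬x0 ∨ (((T ∧ T) ∨ ¬x0) ∨ ((T ∨ x0) ∧ x0))
  step 7: ¬x0 ∨ ((T ∨ ¬x0) ∨ ((T ∨ x0) ∧ x0))
  step 8: ¬x0 ∨ (T ∨ ((T ∨ x0) ∧ x0))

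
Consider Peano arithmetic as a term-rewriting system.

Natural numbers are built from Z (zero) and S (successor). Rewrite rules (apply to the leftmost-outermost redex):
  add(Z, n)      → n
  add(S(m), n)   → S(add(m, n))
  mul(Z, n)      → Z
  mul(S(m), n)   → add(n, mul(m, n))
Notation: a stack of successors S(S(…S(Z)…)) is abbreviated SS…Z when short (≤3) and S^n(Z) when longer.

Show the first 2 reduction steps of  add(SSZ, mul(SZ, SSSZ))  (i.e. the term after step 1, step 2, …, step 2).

  start: add(SSZ, mul(SZ, SSSZ))
  →1  S(add(SZ, mul(SZ, SSSZ)))
  →2  S(S(add(Z, mul(SZ, SSSZ))))

Answer: after 2 steps: S(S(add(Z, mul(SZ, SSSZ))))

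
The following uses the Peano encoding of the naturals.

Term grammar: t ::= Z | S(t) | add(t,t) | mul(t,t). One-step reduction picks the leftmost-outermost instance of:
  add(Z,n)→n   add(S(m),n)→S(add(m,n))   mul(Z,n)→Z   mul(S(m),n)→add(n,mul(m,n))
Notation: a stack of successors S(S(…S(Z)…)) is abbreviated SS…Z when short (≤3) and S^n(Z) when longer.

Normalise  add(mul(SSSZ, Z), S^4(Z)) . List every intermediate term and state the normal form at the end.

  start: add(mul(SSSZ, Z), S^4(Z))
  [1] add(add(Z, mul(SSZ, Z)), S^4(Z))
  [2] add(mul(SSZ, Z), S^4(Z))
  [3] add(add(Z, mul(SZ, Z)), S^4(Z))
  [4] add(mul(SZ, Z), S^4(Z))
  [5] add(add(Z, mul(Z, Z)), S^4(Z))
  [6] add(mul(Z, Z), S^4(Z))
  [7] add(Z, S^4(Z))
  [8] S^4(Z)

Answer: normal form = S^4(Z)  (in 8 steps)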